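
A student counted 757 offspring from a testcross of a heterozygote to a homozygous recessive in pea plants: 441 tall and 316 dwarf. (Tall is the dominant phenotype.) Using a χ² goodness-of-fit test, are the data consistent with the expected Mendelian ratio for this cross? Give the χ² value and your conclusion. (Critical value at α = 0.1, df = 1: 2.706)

20.641; not consistent

A testcross of a heterozygote (Aa × aa) gives a 1:1 phenotypic ratio.
The 1:1 ratio has 2 parts, so with N = 757 the expected counts are:
  tall: 757 × 1/2 = 378.5
  dwarf: 757 × 1/2 = 378.5
χ² = Σ (O − E)² / E
  tall: (441 − 378.5)² / 378.5 = 10.3203
  dwarf: (316 − 378.5)² / 378.5 = 10.3203
χ² = 10.3203 + 10.3203 = 20.6406 ≈ 20.641
Degrees of freedom = 2 − 1 = 1; critical value at α = 0.1 is 2.706.
Since 20.641 > 2.706, we reject the null hypothesis — the data do not fit the 1:1 ratio.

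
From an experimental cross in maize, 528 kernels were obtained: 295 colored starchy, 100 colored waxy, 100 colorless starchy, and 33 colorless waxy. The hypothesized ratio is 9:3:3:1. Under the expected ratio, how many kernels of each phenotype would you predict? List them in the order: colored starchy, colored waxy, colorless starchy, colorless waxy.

Expected counts for N = 528 under a 9:3:3:1 ratio (total parts = 16):
  colored starchy: 528 × 9/16 = 297
  colored waxy: 528 × 3/16 = 99
  colorless starchy: 528 × 3/16 = 99
  colorless waxy: 528 × 1/16 = 33

297, 99, 99, 33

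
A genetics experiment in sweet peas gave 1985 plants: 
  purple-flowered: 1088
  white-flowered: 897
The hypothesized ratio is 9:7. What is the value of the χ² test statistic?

Expected counts for N = 1985 under a 9:7 ratio (total parts = 16):
  purple-flowered: 1985 × 9/16 = 1116.5625
  white-flowered: 1985 × 7/16 = 868.4375
χ² = Σ (O − E)² / E
  purple-flowered: (1088 − 1116.5625)² / 1116.5625 = 0.7307
  white-flowered: (897 − 868.4375)² / 868.4375 = 0.9394
χ² = 0.7307 + 0.9394 = 1.6701 ≈ 1.670

1.670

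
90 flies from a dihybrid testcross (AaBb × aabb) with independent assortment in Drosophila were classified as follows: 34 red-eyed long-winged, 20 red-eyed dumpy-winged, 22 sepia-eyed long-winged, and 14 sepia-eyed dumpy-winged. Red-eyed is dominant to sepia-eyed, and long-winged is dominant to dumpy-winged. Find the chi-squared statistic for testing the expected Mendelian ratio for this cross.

9.378

A dihybrid testcross with independent assortment gives a 1:1:1:1 ratio.
Total ratio parts = 4. Expected numbers out of 90:
  red-eyed long-winged: 90 × 1/4 = 22.5
  red-eyed dumpy-winged: 90 × 1/4 = 22.5
  sepia-eyed long-winged: 90 × 1/4 = 22.5
  sepia-eyed dumpy-winged: 90 × 1/4 = 22.5
χ² = Σ (O − E)² / E
  red-eyed long-winged: (34 − 22.5)² / 22.5 = 5.8778
  red-eyed dumpy-winged: (20 − 22.5)² / 22.5 = 0.2778
  sepia-eyed long-winged: (22 − 22.5)² / 22.5 = 0.0111
  sepia-eyed dumpy-winged: (14 − 22.5)² / 22.5 = 3.2111
χ² = 5.8778 + 0.2778 + 0.0111 + 3.2111 = 9.3778 ≈ 9.378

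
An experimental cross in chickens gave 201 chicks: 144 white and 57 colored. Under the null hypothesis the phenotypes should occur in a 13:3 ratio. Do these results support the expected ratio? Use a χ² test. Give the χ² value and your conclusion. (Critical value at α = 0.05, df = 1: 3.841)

Total ratio parts = 16. Expected numbers out of 201:
  white: 201 × 13/16 = 163.3125
  colored: 201 × 3/16 = 37.6875
χ² = Σ (O − E)² / E
  white: (144 − 163.3125)² / 163.3125 = 2.2838
  colored: (57 − 37.6875)² / 37.6875 = 9.8965
χ² = 2.2838 + 9.8965 = 12.1803 ≈ 12.180
Degrees of freedom = 2 − 1 = 1; critical value at α = 0.05 is 3.841.
Since 12.180 > 3.841, we reject the null hypothesis — the data do not fit the 13:3 ratio.

12.180; not consistent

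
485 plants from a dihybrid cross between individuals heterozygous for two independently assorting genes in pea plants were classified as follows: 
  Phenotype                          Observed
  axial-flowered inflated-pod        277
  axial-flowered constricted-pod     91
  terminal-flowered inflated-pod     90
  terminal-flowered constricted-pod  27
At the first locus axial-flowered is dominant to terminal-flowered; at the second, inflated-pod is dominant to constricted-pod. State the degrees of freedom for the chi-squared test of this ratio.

A dihybrid F₂ with independent assortment and complete dominance at both loci gives a 9:3:3:1 phenotypic ratio.
A goodness-of-fit test with 4 phenotype classes has df = 4 − 1 = 3.

3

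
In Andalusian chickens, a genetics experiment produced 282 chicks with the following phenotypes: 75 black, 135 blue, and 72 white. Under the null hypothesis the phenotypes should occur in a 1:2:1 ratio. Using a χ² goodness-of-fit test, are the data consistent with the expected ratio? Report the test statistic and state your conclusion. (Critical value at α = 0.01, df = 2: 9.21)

0.574; consistent

Under the 1:2:1 hypothesis (Σ ratio = 4, N = 282):
  black: 282 × 1/4 = 70.5
  blue: 282 × 2/4 = 141
  white: 282 × 1/4 = 70.5
χ² = Σ (O − E)² / E
  black: (75 − 70.5)² / 70.5 = 0.2872
  blue: (135 − 141)² / 141 = 0.2553
  white: (72 − 70.5)² / 70.5 = 0.0319
χ² = 0.2872 + 0.2553 + 0.0319 = 0.5744 ≈ 0.574
Degrees of freedom = 3 − 1 = 2; critical value at α = 0.01 is 9.21.
Since 0.574 < 9.21, we fail to reject the null hypothesis — the data are consistent with the 1:2:1 ratio.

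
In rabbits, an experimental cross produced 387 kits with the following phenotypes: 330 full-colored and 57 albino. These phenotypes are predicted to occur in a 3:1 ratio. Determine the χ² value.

Under the 3:1 hypothesis (Σ ratio = 4, N = 387):
  full-colored: 387 × 3/4 = 290.25
  albino: 387 × 1/4 = 96.75
χ² = Σ (O − E)² / E
  full-colored: (330 − 290.25)² / 290.25 = 5.4438
  albino: (57 − 96.75)² / 96.75 = 16.3314
χ² = 5.4438 + 16.3314 = 21.7752 ≈ 21.775

21.775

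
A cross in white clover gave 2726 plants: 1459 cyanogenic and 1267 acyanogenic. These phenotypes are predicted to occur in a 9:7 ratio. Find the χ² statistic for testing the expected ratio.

8.246

Expected counts for N = 2726 under a 9:7 ratio (total parts = 16):
  cyanogenic: 2726 × 9/16 = 1533.375
  acyanogenic: 2726 × 7/16 = 1192.625
χ² = Σ (O − E)² / E
  cyanogenic: (1459 − 1533.375)² / 1533.375 = 3.6075
  acyanogenic: (1267 − 1192.625)² / 1192.625 = 4.6382
χ² = 3.6075 + 4.6382 = 8.2457 ≈ 8.246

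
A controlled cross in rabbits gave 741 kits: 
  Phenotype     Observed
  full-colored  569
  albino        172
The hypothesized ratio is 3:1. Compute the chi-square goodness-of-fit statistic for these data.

Under the 3:1 hypothesis (Σ ratio = 4, N = 741):
  full-colored: 741 × 3/4 = 555.75
  albino: 741 × 1/4 = 185.25
χ² = Σ (O − E)² / E
  full-colored: (569 − 555.75)² / 555.75 = 0.3159
  albino: (172 − 185.25)² / 185.25 = 0.9477
χ² = 0.3159 + 0.9477 = 1.2636 ≈ 1.264

1.264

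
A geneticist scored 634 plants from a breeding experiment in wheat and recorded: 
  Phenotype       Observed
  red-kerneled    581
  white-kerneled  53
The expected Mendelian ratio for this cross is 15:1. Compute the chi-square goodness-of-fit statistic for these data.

Total ratio parts = 16. Expected numbers out of 634:
  red-kerneled: 634 × 15/16 = 594.375
  white-kerneled: 634 × 1/16 = 39.625
χ² = Σ (O − E)² / E
  red-kerneled: (581 − 594.375)² / 594.375 = 0.3010
  white-kerneled: (53 − 39.625)² / 39.625 = 4.5146
χ² = 0.3010 + 4.5146 = 4.8156 ≈ 4.816

4.816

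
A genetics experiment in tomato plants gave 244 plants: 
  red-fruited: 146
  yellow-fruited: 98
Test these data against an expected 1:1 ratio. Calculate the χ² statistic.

The 1:1 ratio has 2 parts, so with N = 244 the expected counts are:
  red-fruited: 244 × 1/2 = 122
  yellow-fruited: 244 × 1/2 = 122
χ² = Σ (O − E)² / E
  red-fruited: (146 − 122)² / 122 = 4.7213
  yellow-fruited: (98 − 122)² / 122 = 4.7213
χ² = 4.7213 + 4.7213 = 9.4426 ≈ 9.443

9.443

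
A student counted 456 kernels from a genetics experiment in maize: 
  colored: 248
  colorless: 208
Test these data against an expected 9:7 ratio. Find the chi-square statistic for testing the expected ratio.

0.644

Total ratio parts = 16. Expected numbers out of 456:
  colored: 456 × 9/16 = 256.5
  colorless: 456 × 7/16 = 199.5
χ² = Σ (O − E)² / E
  colored: (248 − 256.5)² / 256.5 = 0.2817
  colorless: (208 − 199.5)² / 199.5 = 0.3622
χ² = 0.2817 + 0.3622 = 0.6439 ≈ 0.644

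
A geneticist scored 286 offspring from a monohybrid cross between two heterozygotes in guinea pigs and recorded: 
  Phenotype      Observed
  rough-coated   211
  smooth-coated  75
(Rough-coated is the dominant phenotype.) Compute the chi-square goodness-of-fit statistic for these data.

0.228

For a monohybrid cross between heterozygotes with complete dominance, the expected phenotypic ratio is 3:1.
Total ratio parts = 4. Expected numbers out of 286:
  rough-coated: 286 × 3/4 = 214.5
  smooth-coated: 286 × 1/4 = 71.5
χ² = Σ (O − E)² / E
  rough-coated: (211 − 214.5)² / 214.5 = 0.0571
  smooth-coated: (75 − 71.5)² / 71.5 = 0.1713
χ² = 0.0571 + 0.1713 = 0.2284 ≈ 0.228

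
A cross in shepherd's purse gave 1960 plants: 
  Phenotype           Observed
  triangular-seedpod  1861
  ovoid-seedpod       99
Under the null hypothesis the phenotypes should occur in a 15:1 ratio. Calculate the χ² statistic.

Total ratio parts = 16. Expected numbers out of 1960:
  triangular-seedpod: 1960 × 15/16 = 1837.5
  ovoid-seedpod: 1960 × 1/16 = 122.5
χ² = Σ (O − E)² / E
  triangular-seedpod: (1861 − 1837.5)² / 1837.5 = 0.3005
  ovoid-seedpod: (99 − 122.5)² / 122.5 = 4.5082
χ² = 0.3005 + 4.5082 = 4.8087 ≈ 4.809

4.809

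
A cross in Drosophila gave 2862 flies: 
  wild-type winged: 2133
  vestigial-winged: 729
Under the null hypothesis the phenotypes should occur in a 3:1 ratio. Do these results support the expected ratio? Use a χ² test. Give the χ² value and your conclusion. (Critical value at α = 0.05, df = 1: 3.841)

0.340; consistent

Expected counts for N = 2862 under a 3:1 ratio (total parts = 4):
  wild-type winged: 2862 × 3/4 = 2146.5
  vestigial-winged: 2862 × 1/4 = 715.5
χ² = Σ (O − E)² / E
  wild-type winged: (2133 − 2146.5)² / 2146.5 = 0.0849
  vestigial-winged: (729 − 715.5)² / 715.5 = 0.2547
χ² = 0.0849 + 0.2547 = 0.3396 ≈ 0.340
Degrees of freedom = 2 − 1 = 1; critical value at α = 0.05 is 3.841.
Since 0.340 < 3.841, we fail to reject the null hypothesis — the data are consistent with the 3:1 ratio.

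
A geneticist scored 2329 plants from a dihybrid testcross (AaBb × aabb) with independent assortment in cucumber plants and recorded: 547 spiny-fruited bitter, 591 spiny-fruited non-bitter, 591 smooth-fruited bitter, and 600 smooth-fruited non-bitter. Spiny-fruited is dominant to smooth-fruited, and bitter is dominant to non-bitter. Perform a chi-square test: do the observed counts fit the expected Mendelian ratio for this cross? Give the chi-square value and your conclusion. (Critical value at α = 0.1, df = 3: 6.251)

A dihybrid testcross with independent assortment gives a 1:1:1:1 ratio.
Total ratio parts = 4. Expected numbers out of 2329:
  spiny-fruited bitter: 2329 × 1/4 = 582.25
  spiny-fruited non-bitter: 2329 × 1/4 = 582.25
  smooth-fruited bitter: 2329 × 1/4 = 582.25
  smooth-fruited non-bitter: 2329 × 1/4 = 582.25
χ² = Σ (O − E)² / E
  spiny-fruited bitter: (547 − 582.25)² / 582.25 = 2.1341
  spiny-fruited non-bitter: (591 − 582.25)² / 582.25 = 0.1315
  smooth-fruited bitter: (591 − 582.25)² / 582.25 = 0.1315
  smooth-fruited non-bitter: (600 − 582.25)² / 582.25 = 0.5411
χ² = 2.1341 + 0.1315 + 0.1315 + 0.5411 = 2.9382 ≈ 2.938
Degrees of freedom = 4 − 1 = 3; critical value at α = 0.1 is 6.251.
Since 2.938 < 6.251, we fail to reject the null hypothesis — the data are consistent with the 1:1:1:1 ratio.

2.938; consistent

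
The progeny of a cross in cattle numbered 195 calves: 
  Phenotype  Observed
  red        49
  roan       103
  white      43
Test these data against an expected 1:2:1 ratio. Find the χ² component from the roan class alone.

0.310

Expected counts for N = 195 under a 1:2:1 ratio (total parts = 4):
  red: 195 × 1/4 = 48.75
  roan: 195 × 2/4 = 97.5
  white: 195 × 1/4 = 48.75
Contribution of roan: (103 − 97.5)² / 97.5 = 0.3103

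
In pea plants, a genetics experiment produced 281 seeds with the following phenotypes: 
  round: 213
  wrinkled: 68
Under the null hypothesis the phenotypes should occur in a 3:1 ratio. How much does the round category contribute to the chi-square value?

0.024

Total ratio parts = 4. Expected numbers out of 281:
  round: 281 × 3/4 = 210.75
  wrinkled: 281 × 1/4 = 70.25
Contribution of round: (213 − 210.75)² / 210.75 = 0.0240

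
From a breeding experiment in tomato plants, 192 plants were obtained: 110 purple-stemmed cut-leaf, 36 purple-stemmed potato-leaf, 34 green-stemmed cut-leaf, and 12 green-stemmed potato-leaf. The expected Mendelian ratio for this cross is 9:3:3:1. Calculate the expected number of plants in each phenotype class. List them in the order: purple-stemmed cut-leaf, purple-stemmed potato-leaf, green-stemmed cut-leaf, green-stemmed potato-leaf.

108, 36, 36, 12

Expected counts for N = 192 under a 9:3:3:1 ratio (total parts = 16):
  purple-stemmed cut-leaf: 192 × 9/16 = 108
  purple-stemmed potato-leaf: 192 × 3/16 = 36
  green-stemmed cut-leaf: 192 × 3/16 = 36
  green-stemmed potato-leaf: 192 × 1/16 = 12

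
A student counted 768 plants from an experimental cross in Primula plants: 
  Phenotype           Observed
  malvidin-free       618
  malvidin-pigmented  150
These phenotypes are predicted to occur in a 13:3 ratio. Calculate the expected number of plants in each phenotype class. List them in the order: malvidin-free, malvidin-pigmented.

624, 144

The 13:3 ratio has 16 parts, so with N = 768 the expected counts are:
  malvidin-free: 768 × 13/16 = 624
  malvidin-pigmented: 768 × 3/16 = 144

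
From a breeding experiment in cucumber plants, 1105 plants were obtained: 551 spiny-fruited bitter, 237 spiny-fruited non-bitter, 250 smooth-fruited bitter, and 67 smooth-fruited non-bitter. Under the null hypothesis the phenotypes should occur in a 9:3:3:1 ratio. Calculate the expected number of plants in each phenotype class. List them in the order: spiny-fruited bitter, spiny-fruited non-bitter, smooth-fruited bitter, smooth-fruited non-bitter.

621.5625, 207.1875, 207.1875, 69.0625

Total ratio parts = 16. Expected numbers out of 1105:
  spiny-fruited bitter: 1105 × 9/16 = 621.5625
  spiny-fruited non-bitter: 1105 × 3/16 = 207.1875
  smooth-fruited bitter: 1105 × 3/16 = 207.1875
  smooth-fruited non-bitter: 1105 × 1/16 = 69.0625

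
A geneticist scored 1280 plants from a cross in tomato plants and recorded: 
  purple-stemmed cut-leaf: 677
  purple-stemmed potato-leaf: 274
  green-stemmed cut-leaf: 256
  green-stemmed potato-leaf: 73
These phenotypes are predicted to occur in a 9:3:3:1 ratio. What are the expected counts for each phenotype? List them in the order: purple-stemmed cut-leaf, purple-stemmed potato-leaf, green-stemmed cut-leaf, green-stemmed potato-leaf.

720, 240, 240, 80

Total ratio parts = 16. Expected numbers out of 1280:
  purple-stemmed cut-leaf: 1280 × 9/16 = 720
  purple-stemmed potato-leaf: 1280 × 3/16 = 240
  green-stemmed cut-leaf: 1280 × 3/16 = 240
  green-stemmed potato-leaf: 1280 × 1/16 = 80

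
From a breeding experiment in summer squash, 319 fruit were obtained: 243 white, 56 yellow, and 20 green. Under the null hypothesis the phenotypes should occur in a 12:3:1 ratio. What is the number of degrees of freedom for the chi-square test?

2

A goodness-of-fit test with 3 phenotype classes has df = 3 − 1 = 2.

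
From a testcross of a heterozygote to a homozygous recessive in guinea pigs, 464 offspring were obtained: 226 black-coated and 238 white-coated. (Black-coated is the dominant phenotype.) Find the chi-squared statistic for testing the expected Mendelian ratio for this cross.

0.310

A testcross of a heterozygote (Aa × aa) gives a 1:1 phenotypic ratio.
Total ratio parts = 2. Expected numbers out of 464:
  black-coated: 464 × 1/2 = 232
  white-coated: 464 × 1/2 = 232
χ² = Σ (O − E)² / E
  black-coated: (226 − 232)² / 232 = 0.1552
  white-coated: (238 − 232)² / 232 = 0.1552
χ² = 0.1552 + 0.1552 = 0.3104 ≈ 0.310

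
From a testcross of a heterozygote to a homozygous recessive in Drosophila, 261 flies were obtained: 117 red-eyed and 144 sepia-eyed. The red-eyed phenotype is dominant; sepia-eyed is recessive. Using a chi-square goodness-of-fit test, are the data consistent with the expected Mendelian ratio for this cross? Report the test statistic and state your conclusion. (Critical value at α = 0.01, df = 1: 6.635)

A testcross of a heterozygote (Aa × aa) gives a 1:1 phenotypic ratio.
The 1:1 ratio has 2 parts, so with N = 261 the expected counts are:
  red-eyed: 261 × 1/2 = 130.5
  sepia-eyed: 261 × 1/2 = 130.5
χ² = Σ (O − E)² / E
  red-eyed: (117 − 130.5)² / 130.5 = 1.3966
  sepia-eyed: (144 − 130.5)² / 130.5 = 1.3966
χ² = 1.3966 + 1.3966 = 2.7932 ≈ 2.793
Degrees of freedom = 2 − 1 = 1; critical value at α = 0.01 is 6.635.
Since 2.793 < 6.635, we fail to reject the null hypothesis — the data are consistent with the 1:1 ratio.

2.793; consistent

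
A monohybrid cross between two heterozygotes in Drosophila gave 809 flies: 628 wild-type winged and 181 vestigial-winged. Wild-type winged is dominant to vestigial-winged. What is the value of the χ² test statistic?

For a monohybrid cross between heterozygotes with complete dominance, the expected phenotypic ratio is 3:1.
Under the 3:1 hypothesis (Σ ratio = 4, N = 809):
  wild-type winged: 809 × 3/4 = 606.75
  vestigial-winged: 809 × 1/4 = 202.25
χ² = Σ (O − E)² / E
  wild-type winged: (628 − 606.75)² / 606.75 = 0.7442
  vestigial-winged: (181 − 202.25)² / 202.25 = 2.2327
χ² = 0.7442 + 2.2327 = 2.9769 ≈ 2.977

2.977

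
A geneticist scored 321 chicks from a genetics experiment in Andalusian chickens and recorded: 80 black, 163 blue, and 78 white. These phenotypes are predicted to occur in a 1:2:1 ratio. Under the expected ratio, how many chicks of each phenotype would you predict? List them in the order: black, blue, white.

Expected counts for N = 321 under a 1:2:1 ratio (total parts = 4):
  black: 321 × 1/4 = 80.25
  blue: 321 × 2/4 = 160.5
  white: 321 × 1/4 = 80.25

80.25, 160.5, 80.25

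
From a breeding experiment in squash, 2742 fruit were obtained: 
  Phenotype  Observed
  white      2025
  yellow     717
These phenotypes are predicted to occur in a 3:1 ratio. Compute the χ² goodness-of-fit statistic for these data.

1.930

Expected counts for N = 2742 under a 3:1 ratio (total parts = 4):
  white: 2742 × 3/4 = 2056.5
  yellow: 2742 × 1/4 = 685.5
χ² = Σ (O − E)² / E
  white: (2025 − 2056.5)² / 2056.5 = 0.4825
  yellow: (717 − 685.5)² / 685.5 = 1.4475
χ² = 0.4825 + 1.4475 = 1.930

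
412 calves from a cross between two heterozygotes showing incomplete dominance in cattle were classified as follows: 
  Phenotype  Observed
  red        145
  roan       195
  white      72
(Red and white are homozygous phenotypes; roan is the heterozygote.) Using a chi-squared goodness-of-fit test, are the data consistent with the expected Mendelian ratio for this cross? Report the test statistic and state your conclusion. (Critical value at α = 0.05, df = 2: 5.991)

27.044; not consistent

With incomplete dominance, a heterozygote × heterozygote cross gives a 1:2:1 phenotypic ratio.
Expected counts for N = 412 under a 1:2:1 ratio (total parts = 4):
  red: 412 × 1/4 = 103
  roan: 412 × 2/4 = 206
  white: 412 × 1/4 = 103
χ² = Σ (O − E)² / E
  red: (145 − 103)² / 103 = 17.1262
  roan: (195 − 206)² / 206 = 0.5874
  white: (72 − 103)² / 103 = 9.3301
χ² = 17.1262 + 0.5874 + 9.3301 = 27.0437 ≈ 27.044
Degrees of freedom = 3 − 1 = 2; critical value at α = 0.05 is 5.991.
Since 27.044 > 5.991, we reject the null hypothesis — the data do not fit the 1:2:1 ratio.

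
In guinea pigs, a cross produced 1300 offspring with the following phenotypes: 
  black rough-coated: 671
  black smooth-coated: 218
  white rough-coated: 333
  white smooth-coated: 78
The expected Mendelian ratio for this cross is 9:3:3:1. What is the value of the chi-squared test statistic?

Expected counts for N = 1300 under a 9:3:3:1 ratio (total parts = 16):
  black rough-coated: 1300 × 9/16 = 731.25
  black smooth-coated: 1300 × 3/16 = 243.75
  white rough-coated: 1300 × 3/16 = 243.75
  white smooth-coated: 1300 × 1/16 = 81.25
χ² = Σ (O − E)² / E
  black rough-coated: (671 − 731.25)² / 731.25 = 4.9642
  black smooth-coated: (218 − 243.75)² / 243.75 = 2.7203
  white rough-coated: (333 − 243.75)² / 243.75 = 32.6792
  white smooth-coated: (78 − 81.25)² / 81.25 = 0.1300
χ² = 4.9642 + 2.7203 + 32.6792 + 0.1300 = 40.4937 ≈ 40.494

40.494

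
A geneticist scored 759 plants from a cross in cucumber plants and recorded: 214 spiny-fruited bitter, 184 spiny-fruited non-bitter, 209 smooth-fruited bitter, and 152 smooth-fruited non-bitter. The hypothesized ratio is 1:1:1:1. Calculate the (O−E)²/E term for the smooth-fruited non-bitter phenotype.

Total ratio parts = 4. Expected numbers out of 759:
  spiny-fruited bitter: 759 × 1/4 = 189.75
  spiny-fruited non-bitter: 759 × 1/4 = 189.75
  smooth-fruited bitter: 759 × 1/4 = 189.75
  smooth-fruited non-bitter: 759 × 1/4 = 189.75
Contribution of smooth-fruited non-bitter: (152 − 189.75)² / 189.75 = 7.5102

7.510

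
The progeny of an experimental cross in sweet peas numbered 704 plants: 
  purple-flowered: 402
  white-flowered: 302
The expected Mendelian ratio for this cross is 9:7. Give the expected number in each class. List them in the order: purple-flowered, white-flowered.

396, 308

Total ratio parts = 16. Expected numbers out of 704:
  purple-flowered: 704 × 9/16 = 396
  white-flowered: 704 × 7/16 = 308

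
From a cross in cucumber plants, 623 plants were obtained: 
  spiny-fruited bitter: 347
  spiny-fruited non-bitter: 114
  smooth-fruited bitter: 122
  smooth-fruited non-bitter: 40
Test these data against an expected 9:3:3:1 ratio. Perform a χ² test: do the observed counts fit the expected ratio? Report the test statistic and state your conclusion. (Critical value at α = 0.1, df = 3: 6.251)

Expected counts for N = 623 under a 9:3:3:1 ratio (total parts = 16):
  spiny-fruited bitter: 623 × 9/16 = 350.4375
  spiny-fruited non-bitter: 623 × 3/16 = 116.8125
  smooth-fruited bitter: 623 × 3/16 = 116.8125
  smooth-fruited non-bitter: 623 × 1/16 = 38.9375
χ² = Σ (O − E)² / E
  spiny-fruited bitter: (347 − 350.4375)² / 350.4375 = 0.0337
  spiny-fruited non-bitter: (114 − 116.8125)² / 116.8125 = 0.0677
  smooth-fruited bitter: (122 − 116.8125)² / 116.8125 = 0.2304
  smooth-fruited non-bitter: (40 − 38.9375)² / 38.9375 = 0.0290
χ² = 0.0337 + 0.0677 + 0.2304 + 0.0290 = 0.3608 ≈ 0.361
Degrees of freedom = 4 − 1 = 3; critical value at α = 0.1 is 6.251.
Since 0.361 < 6.251, we fail to reject the null hypothesis — the data are consistent with the 9:3:3:1 ratio.

0.361; consistent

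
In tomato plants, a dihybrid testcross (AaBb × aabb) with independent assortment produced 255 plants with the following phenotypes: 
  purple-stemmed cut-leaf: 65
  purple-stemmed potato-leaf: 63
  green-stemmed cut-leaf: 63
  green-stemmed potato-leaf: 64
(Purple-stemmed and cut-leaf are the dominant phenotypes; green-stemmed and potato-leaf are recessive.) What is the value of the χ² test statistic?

0.043

A dihybrid testcross with independent assortment gives a 1:1:1:1 ratio.
Under the 1:1:1:1 hypothesis (Σ ratio = 4, N = 255):
  purple-stemmed cut-leaf: 255 × 1/4 = 63.75
  purple-stemmed potato-leaf: 255 × 1/4 = 63.75
  green-stemmed cut-leaf: 255 × 1/4 = 63.75
  green-stemmed potato-leaf: 255 × 1/4 = 63.75
χ² = Σ (O − E)² / E
  purple-stemmed cut-leaf: (65 − 63.75)² / 63.75 = 0.0245
  purple-stemmed potato-leaf: (63 − 63.75)² / 63.75 = 0.0088
  green-stemmed cut-leaf: (63 − 63.75)² / 63.75 = 0.0088
  green-stemmed potato-leaf: (64 − 63.75)² / 63.75 = 0.0010
χ² = 0.0245 + 0.0088 + 0.0088 + 0.0010 = 0.0431 ≈ 0.043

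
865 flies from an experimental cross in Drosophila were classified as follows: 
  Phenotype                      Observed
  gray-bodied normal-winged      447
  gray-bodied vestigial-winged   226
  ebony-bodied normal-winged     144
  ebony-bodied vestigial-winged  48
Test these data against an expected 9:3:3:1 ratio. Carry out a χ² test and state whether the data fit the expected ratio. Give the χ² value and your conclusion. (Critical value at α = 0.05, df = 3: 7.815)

31.043; not consistent

Total ratio parts = 16. Expected numbers out of 865:
  gray-bodied normal-winged: 865 × 9/16 = 486.5625
  gray-bodied vestigial-winged: 865 × 3/16 = 162.1875
  ebony-bodied normal-winged: 865 × 3/16 = 162.1875
  ebony-bodied vestigial-winged: 865 × 1/16 = 54.0625
χ² = Σ (O − E)² / E
  gray-bodied normal-winged: (447 − 486.5625)² / 486.5625 = 3.2168
  gray-bodied vestigial-winged: (226 − 162.1875)² / 162.1875 = 25.1070
  ebony-bodied normal-winged: (144 − 162.1875)² / 162.1875 = 2.0395
  ebony-bodied vestigial-winged: (48 − 54.0625)² / 54.0625 = 0.6798
χ² = 3.2168 + 25.1070 + 2.0395 + 0.6798 = 31.0431 ≈ 31.043
Degrees of freedom = 4 − 1 = 3; critical value at α = 0.05 is 7.815.
Since 31.043 > 7.815, we reject the null hypothesis — the data do not fit the 9:3:3:1 ratio.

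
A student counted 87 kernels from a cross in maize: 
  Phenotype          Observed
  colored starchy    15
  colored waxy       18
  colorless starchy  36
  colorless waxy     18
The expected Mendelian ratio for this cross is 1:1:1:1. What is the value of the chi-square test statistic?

The 1:1:1:1 ratio has 4 parts, so with N = 87 the expected counts are:
  colored starchy: 87 × 1/4 = 21.75
  colored waxy: 87 × 1/4 = 21.75
  colorless starchy: 87 × 1/4 = 21.75
  colorless waxy: 87 × 1/4 = 21.75
χ² = Σ (O − E)² / E
  colored starchy: (15 − 21.75)² / 21.75 = 2.0948
  colored waxy: (18 − 21.75)² / 21.75 = 0.6466
  colorless starchy: (36 − 21.75)² / 21.75 = 9.3362
  colorless waxy: (18 − 21.75)² / 21.75 = 0.6466
χ² = 2.0948 + 0.6466 + 9.3362 + 0.6466 = 12.7242 ≈ 12.724

12.724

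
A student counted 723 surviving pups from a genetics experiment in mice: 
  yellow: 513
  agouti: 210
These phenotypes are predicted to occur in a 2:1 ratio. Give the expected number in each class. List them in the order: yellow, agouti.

Expected counts for N = 723 under a 2:1 ratio (total parts = 3):
  yellow: 723 × 2/3 = 482
  agouti: 723 × 1/3 = 241

482, 241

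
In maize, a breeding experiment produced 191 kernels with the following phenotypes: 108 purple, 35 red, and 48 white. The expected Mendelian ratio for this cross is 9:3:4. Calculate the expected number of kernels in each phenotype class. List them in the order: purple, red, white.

The 9:3:4 ratio has 16 parts, so with N = 191 the expected counts are:
  purple: 191 × 9/16 = 107.4375
  red: 191 × 3/16 = 35.8125
  white: 191 × 4/16 = 47.75

107.4375, 35.8125, 47.75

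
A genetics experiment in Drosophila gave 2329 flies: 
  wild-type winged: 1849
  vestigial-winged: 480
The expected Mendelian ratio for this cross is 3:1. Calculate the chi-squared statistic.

23.942

Total ratio parts = 4. Expected numbers out of 2329:
  wild-type winged: 2329 × 3/4 = 1746.75
  vestigial-winged: 2329 × 1/4 = 582.25
χ² = Σ (O − E)² / E
  wild-type winged: (1849 − 1746.75)² / 1746.75 = 5.9854
  vestigial-winged: (480 − 582.25)² / 582.25 = 17.9563
χ² = 5.9854 + 17.9563 = 23.9417 ≈ 23.942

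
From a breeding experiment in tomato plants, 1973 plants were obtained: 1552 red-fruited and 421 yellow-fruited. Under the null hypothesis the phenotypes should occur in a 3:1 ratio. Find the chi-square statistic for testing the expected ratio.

Under the 3:1 hypothesis (Σ ratio = 4, N = 1973):
  red-fruited: 1973 × 3/4 = 1479.75
  yellow-fruited: 1973 × 1/4 = 493.25
χ² = Σ (O − E)² / E
  red-fruited: (1552 − 1479.75)² / 1479.75 = 3.5277
  yellow-fruited: (421 − 493.25)² / 493.25 = 10.5830
χ² = 3.5277 + 10.5830 = 14.1107 ≈ 14.111

14.111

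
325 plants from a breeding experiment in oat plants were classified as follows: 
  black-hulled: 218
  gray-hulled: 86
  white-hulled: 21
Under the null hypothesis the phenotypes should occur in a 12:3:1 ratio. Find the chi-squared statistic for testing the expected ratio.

The 12:3:1 ratio has 16 parts, so with N = 325 the expected counts are:
  black-hulled: 325 × 12/16 = 243.75
  gray-hulled: 325 × 3/16 = 60.9375
  white-hulled: 325 × 1/16 = 20.3125
χ² = Σ (O − E)² / E
  black-hulled: (218 − 243.75)² / 243.75 = 2.7203
  gray-hulled: (86 − 60.9375)² / 60.9375 = 10.3078
  white-hulled: (21 − 20.3125)² / 20.3125 = 0.0233
χ² = 2.7203 + 10.3078 + 0.0233 = 13.0514 ≈ 13.051

13.051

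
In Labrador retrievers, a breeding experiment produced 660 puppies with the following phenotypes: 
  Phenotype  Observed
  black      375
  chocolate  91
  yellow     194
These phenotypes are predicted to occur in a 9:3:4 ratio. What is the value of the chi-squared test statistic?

The 9:3:4 ratio has 16 parts, so with N = 660 the expected counts are:
  black: 660 × 9/16 = 371.25
  chocolate: 660 × 3/16 = 123.75
  yellow: 660 × 4/16 = 165
χ² = Σ (O − E)² / E
  black: (375 − 371.25)² / 371.25 = 0.0379
  chocolate: (91 − 123.75)² / 123.75 = 8.6672
  yellow: (194 − 165)² / 165 = 5.0970
χ² = 0.0379 + 8.6672 + 5.0970 = 13.8021 ≈ 13.802

13.802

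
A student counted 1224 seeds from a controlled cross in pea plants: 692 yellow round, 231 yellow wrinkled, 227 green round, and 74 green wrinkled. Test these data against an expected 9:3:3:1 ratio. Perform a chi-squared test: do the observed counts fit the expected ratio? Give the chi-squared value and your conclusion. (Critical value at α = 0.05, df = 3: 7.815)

0.137; consistent

The 9:3:3:1 ratio has 16 parts, so with N = 1224 the expected counts are:
  yellow round: 1224 × 9/16 = 688.5
  yellow wrinkled: 1224 × 3/16 = 229.5
  green round: 1224 × 3/16 = 229.5
  green wrinkled: 1224 × 1/16 = 76.5
χ² = Σ (O − E)² / E
  yellow round: (692 − 688.5)² / 688.5 = 0.0178
  yellow wrinkled: (231 − 229.5)² / 229.5 = 0.0098
  green round: (227 − 229.5)² / 229.5 = 0.0272
  green wrinkled: (74 − 76.5)² / 76.5 = 0.0817
χ² = 0.0178 + 0.0098 + 0.0272 + 0.0817 = 0.1365 ≈ 0.137
Degrees of freedom = 4 − 1 = 3; critical value at α = 0.05 is 7.815.
Since 0.137 < 7.815, we fail to reject the null hypothesis — the data are consistent with the 9:3:3:1 ratio.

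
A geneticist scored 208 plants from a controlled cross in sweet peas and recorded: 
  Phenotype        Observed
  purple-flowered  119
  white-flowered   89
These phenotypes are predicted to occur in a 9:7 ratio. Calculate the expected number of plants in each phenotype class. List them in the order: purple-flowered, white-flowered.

117, 91

Expected counts for N = 208 under a 9:7 ratio (total parts = 16):
  purple-flowered: 208 × 9/16 = 117
  white-flowered: 208 × 7/16 = 91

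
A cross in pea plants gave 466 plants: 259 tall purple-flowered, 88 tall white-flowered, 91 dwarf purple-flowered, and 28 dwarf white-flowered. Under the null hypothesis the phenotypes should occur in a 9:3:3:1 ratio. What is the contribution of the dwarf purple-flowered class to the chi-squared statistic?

Expected counts for N = 466 under a 9:3:3:1 ratio (total parts = 16):
  tall purple-flowered: 466 × 9/16 = 262.125
  tall white-flowered: 466 × 3/16 = 87.375
  dwarf purple-flowered: 466 × 3/16 = 87.375
  dwarf white-flowered: 466 × 1/16 = 29.125
Contribution of dwarf purple-flowered: (91 − 87.375)² / 87.375 = 0.1504

0.150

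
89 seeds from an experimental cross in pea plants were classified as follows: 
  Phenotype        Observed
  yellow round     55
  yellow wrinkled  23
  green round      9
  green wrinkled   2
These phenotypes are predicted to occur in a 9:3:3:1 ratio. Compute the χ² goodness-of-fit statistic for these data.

Under the 9:3:3:1 hypothesis (Σ ratio = 16, N = 89):
  yellow round: 89 × 9/16 = 50.0625
  yellow wrinkled: 89 × 3/16 = 16.6875
  green round: 89 × 3/16 = 16.6875
  green wrinkled: 89 × 1/16 = 5.5625
χ² = Σ (O − E)² / E
  yellow round: (55 − 50.0625)² / 50.0625 = 0.4870
  yellow wrinkled: (23 − 16.6875)² / 16.6875 = 2.3879
  green round: (9 − 16.6875)² / 16.6875 = 3.5414
  green wrinkled: (2 − 5.5625)² / 5.5625 = 2.2816
χ² = 0.4870 + 2.3879 + 3.5414 + 2.2816 = 8.6979 ≈ 8.698

8.698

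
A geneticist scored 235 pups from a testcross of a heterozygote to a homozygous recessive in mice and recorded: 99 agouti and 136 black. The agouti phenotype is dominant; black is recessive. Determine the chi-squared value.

A testcross of a heterozygote (Aa × aa) gives a 1:1 phenotypic ratio.
The 1:1 ratio has 2 parts, so with N = 235 the expected counts are:
  agouti: 235 × 1/2 = 117.5
  black: 235 × 1/2 = 117.5
χ² = Σ (O − E)² / E
  agouti: (99 − 117.5)² / 117.5 = 2.9128
  black: (136 − 117.5)² / 117.5 = 2.9128
χ² = 2.9128 + 2.9128 = 5.8256 ≈ 5.826

5.826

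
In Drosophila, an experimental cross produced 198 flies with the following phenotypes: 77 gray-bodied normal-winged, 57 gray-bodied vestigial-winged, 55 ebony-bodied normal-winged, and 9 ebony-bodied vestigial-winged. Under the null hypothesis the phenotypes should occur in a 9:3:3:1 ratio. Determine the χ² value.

Under the 9:3:3:1 hypothesis (Σ ratio = 16, N = 198):
  gray-bodied normal-winged: 198 × 9/16 = 111.375
  gray-bodied vestigial-winged: 198 × 3/16 = 37.125
  ebony-bodied normal-winged: 198 × 3/16 = 37.125
  ebony-bodied vestigial-winged: 198 × 1/16 = 12.375
χ² = Σ (O − E)² / E
  gray-bodied normal-winged: (77 − 111.375)² / 111.375 = 10.6096
  gray-bodied vestigial-winged: (57 − 37.125)² / 37.125 = 10.6402
  ebony-bodied normal-winged: (55 − 37.125)² / 37.125 = 8.6065
  ebony-bodied vestigial-winged: (9 − 12.375)² / 12.375 = 0.9205
χ² = 10.6096 + 10.6402 + 8.6065 + 0.9205 = 30.7768 ≈ 30.777

30.777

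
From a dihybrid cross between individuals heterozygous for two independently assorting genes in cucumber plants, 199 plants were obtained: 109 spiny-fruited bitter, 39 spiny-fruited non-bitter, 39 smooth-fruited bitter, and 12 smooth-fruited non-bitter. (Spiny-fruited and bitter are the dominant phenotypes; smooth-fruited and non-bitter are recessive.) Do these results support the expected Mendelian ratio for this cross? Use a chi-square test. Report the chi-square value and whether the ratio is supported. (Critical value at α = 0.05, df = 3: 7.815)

A dihybrid F₂ with independent assortment and complete dominance at both loci gives a 9:3:3:1 phenotypic ratio.
Total ratio parts = 16. Expected numbers out of 199:
  spiny-fruited bitter: 199 × 9/16 = 111.9375
  spiny-fruited non-bitter: 199 × 3/16 = 37.3125
  smooth-fruited bitter: 199 × 3/16 = 37.3125
  smooth-fruited non-bitter: 199 × 1/16 = 12.4375
χ² = Σ (O − E)² / E
  spiny-fruited bitter: (109 − 111.9375)² / 111.9375 = 0.0771
  spiny-fruited non-bitter: (39 − 37.3125)² / 37.3125 = 0.0763
  smooth-fruited bitter: (39 − 37.3125)² / 37.3125 = 0.0763
  smooth-fruited non-bitter: (12 − 12.4375)² / 12.4375 = 0.0154
χ² = 0.0771 + 0.0763 + 0.0763 + 0.0154 = 0.2451 ≈ 0.245
Degrees of freedom = 4 − 1 = 3; critical value at α = 0.05 is 7.815.
Since 0.245 < 7.815, we fail to reject the null hypothesis — the data are consistent with the 9:3:3:1 ratio.

0.245; consistent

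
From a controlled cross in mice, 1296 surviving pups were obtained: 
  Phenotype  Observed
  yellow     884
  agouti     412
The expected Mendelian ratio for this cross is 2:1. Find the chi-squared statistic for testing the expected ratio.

1.389

Total ratio parts = 3. Expected numbers out of 1296:
  yellow: 1296 × 2/3 = 864
  agouti: 1296 × 1/3 = 432
χ² = Σ (O − E)² / E
  yellow: (884 − 864)² / 864 = 0.4630
  agouti: (412 − 432)² / 432 = 0.9259
χ² = 0.4630 + 0.9259 = 1.3889 ≈ 1.389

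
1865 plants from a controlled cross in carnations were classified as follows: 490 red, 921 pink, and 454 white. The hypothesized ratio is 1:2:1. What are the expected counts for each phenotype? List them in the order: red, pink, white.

The 1:2:1 ratio has 4 parts, so with N = 1865 the expected counts are:
  red: 1865 × 1/4 = 466.25
  pink: 1865 × 2/4 = 932.5
  white: 1865 × 1/4 = 466.25

466.25, 932.5, 466.25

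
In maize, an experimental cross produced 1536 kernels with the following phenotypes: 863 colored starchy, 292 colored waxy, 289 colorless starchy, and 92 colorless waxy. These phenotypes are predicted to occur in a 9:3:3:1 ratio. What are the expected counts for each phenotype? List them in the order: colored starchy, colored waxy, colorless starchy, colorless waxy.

Total ratio parts = 16. Expected numbers out of 1536:
  colored starchy: 1536 × 9/16 = 864
  colored waxy: 1536 × 3/16 = 288
  colorless starchy: 1536 × 3/16 = 288
  colorless waxy: 1536 × 1/16 = 96

864, 288, 288, 96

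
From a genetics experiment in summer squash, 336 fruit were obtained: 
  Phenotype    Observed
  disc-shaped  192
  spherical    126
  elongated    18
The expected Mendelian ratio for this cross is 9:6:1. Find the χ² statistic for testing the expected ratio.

0.476

The 9:6:1 ratio has 16 parts, so with N = 336 the expected counts are:
  disc-shaped: 336 × 9/16 = 189
  spherical: 336 × 6/16 = 126
  elongated: 336 × 1/16 = 21
χ² = Σ (O − E)² / E
  disc-shaped: (192 − 189)² / 189 = 0.0476
  spherical: (126 − 126)² / 126 = 0.0000
  elongated: (18 − 21)² / 21 = 0.4286
χ² = 0.0476 + 0.0000 + 0.4286 = 0.4762 ≈ 0.476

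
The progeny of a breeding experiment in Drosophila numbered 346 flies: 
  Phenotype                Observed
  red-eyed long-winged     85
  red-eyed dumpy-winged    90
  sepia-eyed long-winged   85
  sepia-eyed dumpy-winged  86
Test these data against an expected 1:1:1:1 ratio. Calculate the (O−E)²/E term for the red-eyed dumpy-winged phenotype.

Total ratio parts = 4. Expected numbers out of 346:
  red-eyed long-winged: 346 × 1/4 = 86.5
  red-eyed dumpy-winged: 346 × 1/4 = 86.5
  sepia-eyed long-winged: 346 × 1/4 = 86.5
  sepia-eyed dumpy-winged: 346 × 1/4 = 86.5
Contribution of red-eyed dumpy-winged: (90 − 86.5)² / 86.5 = 0.1416

0.142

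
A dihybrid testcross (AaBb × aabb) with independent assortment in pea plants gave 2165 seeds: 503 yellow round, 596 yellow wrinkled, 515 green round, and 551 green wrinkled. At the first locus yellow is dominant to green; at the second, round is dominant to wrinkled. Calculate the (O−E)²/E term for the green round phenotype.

A dihybrid testcross with independent assortment gives a 1:1:1:1 ratio.
Total ratio parts = 4. Expected numbers out of 2165:
  yellow round: 2165 × 1/4 = 541.25
  yellow wrinkled: 2165 × 1/4 = 541.25
  green round: 2165 × 1/4 = 541.25
  green wrinkled: 2165 × 1/4 = 541.25
Contribution of green round: (515 − 541.25)² / 541.25 = 1.2731

1.273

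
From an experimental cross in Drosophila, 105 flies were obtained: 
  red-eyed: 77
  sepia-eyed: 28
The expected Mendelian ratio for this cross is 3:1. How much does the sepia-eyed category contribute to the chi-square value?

0.117

Total ratio parts = 4. Expected numbers out of 105:
  red-eyed: 105 × 3/4 = 78.75
  sepia-eyed: 105 × 1/4 = 26.25
Contribution of sepia-eyed: (28 − 26.25)² / 26.25 = 0.1167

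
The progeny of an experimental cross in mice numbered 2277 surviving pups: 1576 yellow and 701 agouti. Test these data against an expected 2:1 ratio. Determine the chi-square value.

6.648

Total ratio parts = 3. Expected numbers out of 2277:
  yellow: 2277 × 2/3 = 1518
  agouti: 2277 × 1/3 = 759
χ² = Σ (O − E)² / E
  yellow: (1576 − 1518)² / 1518 = 2.2161
  agouti: (701 − 759)² / 759 = 4.4321
χ² = 2.2161 + 4.4321 = 6.6482 ≈ 6.648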